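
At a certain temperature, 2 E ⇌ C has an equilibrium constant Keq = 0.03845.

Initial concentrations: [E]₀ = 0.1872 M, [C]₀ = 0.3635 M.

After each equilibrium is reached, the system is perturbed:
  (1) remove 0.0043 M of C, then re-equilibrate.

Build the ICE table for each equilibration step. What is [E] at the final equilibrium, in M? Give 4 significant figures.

[E]_eq = 0.85 M

Q₀ = 10.37 vs Keq = 0.03845 ⇒ Q>K, reverse
Step 1:
                   E          C
  I           0.1872     0.3635
  C           0.6704    -0.3352
  E           0.8576    0.02828
  solve Keq expr → x = -0.3352; check Q = 0.03845
Then remove 0.0043 M of C.
Step 2:
                   E          C
  I           0.8576    0.02398
  C        -0.007602   0.003801
  E             0.85    0.02778
  solve Keq expr → x = 0.003801; check Q = 0.03845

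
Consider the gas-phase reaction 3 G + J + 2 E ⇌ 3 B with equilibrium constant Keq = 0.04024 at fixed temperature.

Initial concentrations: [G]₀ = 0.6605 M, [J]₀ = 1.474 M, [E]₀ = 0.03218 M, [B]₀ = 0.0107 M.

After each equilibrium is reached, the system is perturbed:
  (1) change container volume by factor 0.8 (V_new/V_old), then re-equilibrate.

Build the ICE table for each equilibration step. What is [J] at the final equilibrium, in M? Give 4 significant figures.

[J]_eq = 1.836 M

Q₀ = 0.002785 vs Keq = 0.04024 ⇒ Q<K, forward
Step 1:
                    G           J           E           B
  I            0.6605       1.474     0.03218      0.0107
  C          -0.01089   -0.003631   -0.007263     0.01089
  E            0.6496        1.47     0.02492     0.02159
  solve Keq expr → x = 0.003631; check Q = 0.04024
Then change container volume by factor 0.8 (V_new/V_old).
Step 2:
                    G           J           E           B
  I             0.812       1.838     0.03115     0.02699
  C          -0.00441    -0.00147    -0.00294     0.00441
  E            0.8076       1.836     0.02821      0.0314
  solve Keq expr → x = 0.00147; check Q = 0.04024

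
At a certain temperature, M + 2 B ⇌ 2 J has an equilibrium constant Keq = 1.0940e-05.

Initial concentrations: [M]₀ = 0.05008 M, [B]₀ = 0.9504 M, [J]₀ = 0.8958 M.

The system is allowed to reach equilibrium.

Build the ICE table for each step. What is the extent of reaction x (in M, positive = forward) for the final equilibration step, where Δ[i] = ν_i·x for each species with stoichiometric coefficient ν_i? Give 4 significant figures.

Q₀ = 17.74 vs Keq = 1.0940e-05 ⇒ Q>K, reverse
Step 1:
                    M           B           J
  Initial     0.05008      0.9504      0.8958
  Change       0.4458      0.8915     -0.8915
  Equil        0.4958       1.842     0.00429
  solve Keq expr → x = -0.4458; check Q = 1.0940e-05

x = -0.4458 M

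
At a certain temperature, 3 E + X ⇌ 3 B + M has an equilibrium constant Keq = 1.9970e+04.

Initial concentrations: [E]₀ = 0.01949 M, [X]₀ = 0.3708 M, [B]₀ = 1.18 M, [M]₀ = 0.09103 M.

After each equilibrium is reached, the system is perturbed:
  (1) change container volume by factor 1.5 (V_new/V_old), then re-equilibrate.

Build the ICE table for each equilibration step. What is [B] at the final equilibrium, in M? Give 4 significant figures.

[B]_eq = 0.7818 M

Q₀ = 5.4482e+04 vs Keq = 1.9970e+04 ⇒ Q>K, reverse
Step 1:
                   E          X          B          M
  init       0.01949     0.3708       1.18    0.09103
  Δ         0.007275   0.002425  -0.007275  -0.002425
  eq         0.02676     0.3732      1.173    0.08861
  solve Keq expr → x = -0.002425; check Q = 1.9970e+04
Then change container volume by factor 1.5 (V_new/V_old).
Step 2:
                   E          X          B          M
  init       0.01784     0.2488     0.7818    0.05907
  Δ                0          0          0          0
  eq         0.01784     0.2488     0.7818    0.05907
  solve Keq expr → x = 0; check Q = 1.9970e+04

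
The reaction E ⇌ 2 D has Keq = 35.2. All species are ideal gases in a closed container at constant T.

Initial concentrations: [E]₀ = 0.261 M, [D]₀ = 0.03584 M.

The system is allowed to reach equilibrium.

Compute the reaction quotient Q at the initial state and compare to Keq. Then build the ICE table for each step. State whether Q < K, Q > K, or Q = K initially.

Q₀ = 0.004921; Q < K (proceeds forward)

Q₀ = 0.004921 vs Keq = 35.2 ⇒ Q<K, forward
Step 1:
                  E         D
  Initial     0.261   0.03584
  Change    -0.2527    0.5054
  Equil    0.008321    0.5412
  solve Keq expr → x = 0.2527; check Q = 35.2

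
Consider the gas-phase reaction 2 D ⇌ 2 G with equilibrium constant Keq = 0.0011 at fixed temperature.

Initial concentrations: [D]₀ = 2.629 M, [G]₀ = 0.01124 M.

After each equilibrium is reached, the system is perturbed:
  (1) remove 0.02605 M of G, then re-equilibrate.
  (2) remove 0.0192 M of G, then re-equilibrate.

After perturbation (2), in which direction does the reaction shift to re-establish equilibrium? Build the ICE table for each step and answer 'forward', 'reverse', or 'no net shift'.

Direction: forward

Q₀ = 1.8279e-05 vs Keq = 0.0011 ⇒ Q<K, forward
Step 1:
                    D           G
  init          2.629     0.01124
  Δ          -0.07352     0.07352
  eq            2.555     0.08476
  solve Keq expr → x = 0.03676; check Q = 0.0011
Then remove 0.02605 M of G.
Step 2:
                    D           G
  init          2.555     0.05871
  Δ          -0.02521     0.02521
  eq             2.53     0.08392
  solve Keq expr → x = 0.01261; check Q = 0.0011
Then remove 0.0192 M of G.
Step 3:
                    D           G
  init           2.53     0.06472
  Δ          -0.01858     0.01858
  eq            2.512      0.0833
  solve Keq expr → x = 0.009292; check Q = 0.0011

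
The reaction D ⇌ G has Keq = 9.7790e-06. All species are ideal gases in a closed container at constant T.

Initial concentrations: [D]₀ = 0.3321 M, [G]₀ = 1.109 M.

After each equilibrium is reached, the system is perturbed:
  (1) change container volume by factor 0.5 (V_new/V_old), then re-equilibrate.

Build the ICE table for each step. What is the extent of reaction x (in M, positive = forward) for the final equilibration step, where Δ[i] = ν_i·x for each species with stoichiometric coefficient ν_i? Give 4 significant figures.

x = 0 M

Q₀ = 3.339 vs Keq = 9.7790e-06 ⇒ Q>K, reverse
Step 1:
                    D           G
  Initial      0.3321       1.109
  Change        1.109      -1.109
  Equil         1.441  1.4092e-05
  solve Keq expr → x = -1.109; check Q = 9.7790e-06
Then change container volume by factor 0.5 (V_new/V_old).
Step 2:
                    D           G
  Initial       2.882  2.8185e-05
  Change            0           0
  Equil         2.882  2.8185e-05
  solve Keq expr → x = 0; check Q = 9.7790e-06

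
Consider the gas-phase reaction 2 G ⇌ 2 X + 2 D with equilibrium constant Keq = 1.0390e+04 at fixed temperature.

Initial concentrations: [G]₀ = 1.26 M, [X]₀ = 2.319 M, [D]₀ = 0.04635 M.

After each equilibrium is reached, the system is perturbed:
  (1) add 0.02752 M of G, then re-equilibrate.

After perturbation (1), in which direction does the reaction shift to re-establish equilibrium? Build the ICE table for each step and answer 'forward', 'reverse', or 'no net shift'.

Direction: forward

Q₀ = 0.007277 vs Keq = 1.0390e+04 ⇒ Q<K, forward
Step 1:
                    G           X           D
  I              1.26       2.319     0.04635
  C            -1.216       1.216       1.216
  E           0.04379       3.535       1.263
  solve Keq expr → x = 0.6081; check Q = 1.0390e+04
Then add 0.02752 M of G.
Step 2:
                    G           X           D
  I           0.07131       3.535       1.263
  C          -0.02628     0.02628     0.02628
  E           0.04503       3.561       1.289
  solve Keq expr → x = 0.01314; check Q = 1.0390e+04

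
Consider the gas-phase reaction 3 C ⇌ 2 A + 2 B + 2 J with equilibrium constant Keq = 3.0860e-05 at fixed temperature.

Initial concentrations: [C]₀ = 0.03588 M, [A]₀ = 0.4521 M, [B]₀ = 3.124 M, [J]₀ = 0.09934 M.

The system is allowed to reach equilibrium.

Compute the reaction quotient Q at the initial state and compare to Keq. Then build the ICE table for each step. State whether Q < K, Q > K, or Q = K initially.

Q₀ = 426.2; Q > K (proceeds reverse)

Q₀ = 426.2 vs Keq = 3.0860e-05 ⇒ Q>K, reverse
Step 1:
                  C         A         B         J
  I         0.03588    0.4521     3.124   0.09934
  C          0.1484  -0.09893  -0.09893  -0.09893
  E          0.1843    0.3532     3.025 4.1131e-04
  solve Keq expr → x = -0.04946; check Q = 3.0860e-05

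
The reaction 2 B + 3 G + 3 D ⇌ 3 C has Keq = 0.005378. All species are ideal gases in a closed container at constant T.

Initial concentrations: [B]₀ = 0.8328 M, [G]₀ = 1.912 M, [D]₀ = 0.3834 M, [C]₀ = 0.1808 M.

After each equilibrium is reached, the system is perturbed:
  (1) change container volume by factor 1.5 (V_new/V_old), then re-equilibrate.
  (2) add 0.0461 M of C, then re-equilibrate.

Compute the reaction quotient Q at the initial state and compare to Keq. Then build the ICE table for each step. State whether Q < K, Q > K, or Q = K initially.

Q₀ = 0.02163 vs Keq = 0.005378 ⇒ Q>K, reverse
Step 1:
                  B         G         D         C
  Initial    0.8328     1.912    0.3834    0.1808
  Change    0.03123   0.04685   0.04685  -0.04685
  Equil       0.864     1.959    0.4302     0.134
  solve Keq expr → x = -0.01562; check Q = 0.005378
Then change container volume by factor 1.5 (V_new/V_old).
Step 2:
                  B         G         D         C
  Initial     0.576     1.306    0.2868    0.0893
  Change    0.02363   0.03544   0.03544  -0.03544
  Equil      0.5997     1.341    0.3223   0.05386
  solve Keq expr → x = -0.01181; check Q = 0.005378
Then add 0.0461 M of C.
Step 3:
                  B         G         D         C
  Initial    0.5997     1.341    0.3223   0.09996
  Change    0.02445   0.03667   0.03667  -0.03667
  Equil      0.6241     1.378    0.3589   0.06329
  solve Keq expr → x = -0.01222; check Q = 0.005378

Q₀ = 0.02163; Q > K (proceeds reverse)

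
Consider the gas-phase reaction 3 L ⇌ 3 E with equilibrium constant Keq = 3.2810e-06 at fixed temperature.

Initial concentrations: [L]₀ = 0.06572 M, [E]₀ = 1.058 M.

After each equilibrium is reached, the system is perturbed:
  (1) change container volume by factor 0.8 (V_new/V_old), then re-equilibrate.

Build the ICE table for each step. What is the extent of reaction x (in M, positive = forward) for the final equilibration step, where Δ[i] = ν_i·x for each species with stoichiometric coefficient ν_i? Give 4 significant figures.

x = 0 M

Q₀ = 4172 vs Keq = 3.2810e-06 ⇒ Q>K, reverse
Step 1:
                   L          E
  I          0.06572      1.058
  C            1.042     -1.042
  E            1.107    0.01645
  solve Keq expr → x = -0.3472; check Q = 3.2810e-06
Then change container volume by factor 0.8 (V_new/V_old).
Step 2:
                   L          E
  I            1.384    0.02057
  C                0          0
  E            1.384    0.02057
  solve Keq expr → x = 0; check Q = 3.2810e-06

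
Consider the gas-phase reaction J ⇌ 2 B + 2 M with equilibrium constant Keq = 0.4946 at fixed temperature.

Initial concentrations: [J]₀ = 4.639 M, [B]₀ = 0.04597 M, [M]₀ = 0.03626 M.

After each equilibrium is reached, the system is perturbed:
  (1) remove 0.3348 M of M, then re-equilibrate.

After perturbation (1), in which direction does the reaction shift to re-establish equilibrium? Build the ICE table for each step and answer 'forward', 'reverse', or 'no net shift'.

Q₀ = 5.9894e-07 vs Keq = 0.4946 ⇒ Q<K, forward
Step 1:
                    J           B           M
  Initial       4.639     0.04597     0.03626
  Change      -0.5748        1.15        1.15
  Equil         4.064       1.196       1.186
  solve Keq expr → x = 0.5748; check Q = 0.4946
Then remove 0.3348 M of M.
Step 2:
                    J           B           M
  Initial       4.064       1.196      0.8511
  Change     -0.08672      0.1734      0.1734
  Equil         3.977       1.369       1.025
  solve Keq expr → x = 0.08672; check Q = 0.4946

Direction: forward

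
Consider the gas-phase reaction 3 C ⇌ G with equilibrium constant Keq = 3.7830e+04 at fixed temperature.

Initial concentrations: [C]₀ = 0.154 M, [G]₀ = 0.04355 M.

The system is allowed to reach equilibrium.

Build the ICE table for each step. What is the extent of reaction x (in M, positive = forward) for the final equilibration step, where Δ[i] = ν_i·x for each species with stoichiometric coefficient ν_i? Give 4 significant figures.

x = 0.04688 M

Q₀ = 11.92 vs Keq = 3.7830e+04 ⇒ Q<K, forward
Step 1:
                  C         G
  init        0.154   0.04355
  Δ         -0.1406   0.04688
  eq        0.01337   0.09043
  solve Keq expr → x = 0.04688; check Q = 3.7830e+04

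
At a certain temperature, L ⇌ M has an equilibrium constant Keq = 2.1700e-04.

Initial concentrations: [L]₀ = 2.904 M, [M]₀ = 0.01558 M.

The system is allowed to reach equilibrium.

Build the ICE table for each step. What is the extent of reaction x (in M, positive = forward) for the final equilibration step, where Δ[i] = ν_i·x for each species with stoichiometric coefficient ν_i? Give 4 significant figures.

Q₀ = 0.005365 vs Keq = 2.1700e-04 ⇒ Q>K, reverse
Step 1:
                   L          M
  I            2.904    0.01558
  C          0.01495   -0.01495
  E            2.919 6.3341e-04
  solve Keq expr → x = -0.01495; check Q = 2.1700e-04

x = -0.01495 M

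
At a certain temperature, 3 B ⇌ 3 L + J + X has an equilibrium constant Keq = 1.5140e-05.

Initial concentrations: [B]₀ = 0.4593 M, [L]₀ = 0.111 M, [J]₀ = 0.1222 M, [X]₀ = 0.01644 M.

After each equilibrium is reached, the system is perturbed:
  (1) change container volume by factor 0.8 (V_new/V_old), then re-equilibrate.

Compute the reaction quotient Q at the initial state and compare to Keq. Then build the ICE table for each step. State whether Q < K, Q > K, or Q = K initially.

Q₀ = 2.8356e-05 vs Keq = 1.5140e-05 ⇒ Q>K, reverse
Step 1:
                    B           L           J           X
  I            0.4593       0.111      0.1222     0.01644
  C           0.01039    -0.01039   -0.003465   -0.003465
  E            0.4697      0.1006      0.1187     0.01298
  solve Keq expr → x = -0.003465; check Q = 1.5140e-05
Then change container volume by factor 0.8 (V_new/V_old).
Step 2:
                    B           L           J           X
  I            0.5871      0.1258      0.1484     0.01622
  C          0.008187   -0.008187   -0.002729   -0.002729
  E            0.5953      0.1176      0.1457     0.01349
  solve Keq expr → x = -0.002729; check Q = 1.5140e-05

Q₀ = 2.8356e-05; Q > K (proceeds reverse)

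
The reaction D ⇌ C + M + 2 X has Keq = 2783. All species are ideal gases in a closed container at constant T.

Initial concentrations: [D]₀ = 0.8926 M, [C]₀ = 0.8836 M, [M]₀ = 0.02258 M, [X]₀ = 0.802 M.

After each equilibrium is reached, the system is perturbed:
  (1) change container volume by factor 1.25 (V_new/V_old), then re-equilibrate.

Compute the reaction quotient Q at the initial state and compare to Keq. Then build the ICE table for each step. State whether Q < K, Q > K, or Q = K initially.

Q₀ = 0.01438 vs Keq = 2783 ⇒ Q<K, forward
Step 1:
                    D           C           M           X
  init         0.8926      0.8836     0.02258       0.802
  Δ           -0.8887      0.8887      0.8887       1.777
  eq         0.003862       1.772      0.9113       2.579
  solve Keq expr → x = 0.8887; check Q = 2783
Then change container volume by factor 1.25 (V_new/V_old).
Step 2:
                    D           C           M           X
  init       0.003089       1.418      0.7291       2.064
  Δ         -0.001498    0.001498    0.001498    0.002996
  eq         0.001591       1.419      0.7306       2.067
  solve Keq expr → x = 0.001498; check Q = 2783

Q₀ = 0.01438; Q < K (proceeds forward)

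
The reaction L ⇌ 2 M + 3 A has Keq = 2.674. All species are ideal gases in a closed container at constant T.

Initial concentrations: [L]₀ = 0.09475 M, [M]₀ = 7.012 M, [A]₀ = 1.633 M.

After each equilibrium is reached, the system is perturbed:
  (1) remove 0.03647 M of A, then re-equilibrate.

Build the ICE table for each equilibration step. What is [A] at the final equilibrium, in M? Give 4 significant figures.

Q₀ = 2260 vs Keq = 2.674 ⇒ Q>K, reverse
Step 1:
                  L         M         A
  I         0.09475     7.012     1.633
  C          0.4329   -0.8658    -1.299
  E          0.5277     6.146    0.3343
  solve Keq expr → x = -0.4329; check Q = 2.674
Then remove 0.03647 M of A.
Step 2:
                  L         M         A
  I          0.5277     6.146    0.2978
  C         -0.0111   0.02221   0.03331
  E          0.5166     6.168    0.3311
  solve Keq expr → x = 0.0111; check Q = 2.674

[A]_eq = 0.3311 M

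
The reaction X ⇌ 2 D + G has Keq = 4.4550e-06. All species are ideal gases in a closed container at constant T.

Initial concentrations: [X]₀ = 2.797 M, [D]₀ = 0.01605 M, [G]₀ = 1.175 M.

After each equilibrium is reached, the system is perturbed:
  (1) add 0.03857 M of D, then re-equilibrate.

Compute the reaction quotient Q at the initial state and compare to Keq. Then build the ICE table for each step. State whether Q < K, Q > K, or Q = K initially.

Q₀ = 1.0822e-04; Q > K (proceeds reverse)

Q₀ = 1.0822e-04 vs Keq = 4.4550e-06 ⇒ Q>K, reverse
Step 1:
                    X           D           G
  Initial       2.797     0.01605       1.175
  Change      0.00639    -0.01278    -0.00639
  Equil         2.803    0.003269       1.169
  solve Keq expr → x = -0.00639; check Q = 4.4550e-06
Then add 0.03857 M of D.
Step 2:
                    X           D           G
  Initial       2.803     0.04184       1.169
  Change      0.01927    -0.03853    -0.01927
  Equil         2.823    0.003308       1.149
  solve Keq expr → x = -0.01927; check Q = 4.4550e-06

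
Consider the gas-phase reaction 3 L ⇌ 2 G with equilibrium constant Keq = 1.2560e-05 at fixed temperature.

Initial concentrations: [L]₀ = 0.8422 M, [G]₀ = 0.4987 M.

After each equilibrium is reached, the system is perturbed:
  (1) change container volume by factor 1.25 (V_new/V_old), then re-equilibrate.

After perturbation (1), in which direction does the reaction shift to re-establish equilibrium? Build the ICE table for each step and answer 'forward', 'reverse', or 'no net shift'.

Direction: reverse

Q₀ = 0.4163 vs Keq = 1.2560e-05 ⇒ Q>K, reverse
Step 1:
                    L           G
  I            0.8422      0.4987
  C            0.7375     -0.4917
  E              1.58    0.007036
  solve Keq expr → x = -0.2458; check Q = 1.2560e-05
Then change container volume by factor 1.25 (V_new/V_old).
Step 2:
                    L           G
  I             1.264    0.005629
  C        8.8351e-04 -5.8901e-04
  E             1.265     0.00504
  solve Keq expr → x = -2.9450e-04; check Q = 1.2560e-05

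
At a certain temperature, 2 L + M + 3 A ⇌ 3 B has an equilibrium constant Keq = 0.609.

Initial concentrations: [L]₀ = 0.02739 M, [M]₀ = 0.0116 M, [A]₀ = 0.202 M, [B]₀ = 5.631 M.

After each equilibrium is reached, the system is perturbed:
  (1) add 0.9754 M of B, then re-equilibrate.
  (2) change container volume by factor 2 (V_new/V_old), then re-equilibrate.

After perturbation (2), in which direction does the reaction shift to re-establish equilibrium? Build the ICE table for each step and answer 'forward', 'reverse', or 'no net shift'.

Q₀ = 2.4892e+09 vs Keq = 0.609 ⇒ Q>K, reverse
Step 1:
                    L           M           A           B
  init        0.02739      0.0116       0.202       5.631
  Δ             1.677      0.8387       2.516      -2.516
  eq            1.705      0.8503       2.718       3.115
  solve Keq expr → x = -0.8387; check Q = 0.609
Then add 0.9754 M of B.
Step 2:
                    L           M           A           B
  init          1.705      0.8503       2.718        4.09
  Δ            0.1863     0.09315      0.2795     -0.2795
  eq            1.891      0.9435       2.998       3.811
  solve Keq expr → x = -0.09315; check Q = 0.609
Then change container volume by factor 2 (V_new/V_old).
Step 3:
                    L           M           A           B
  init         0.9455      0.4717       1.499       1.905
  Δ            0.2561       0.128      0.3841     -0.3841
  eq            1.202      0.5998       1.883       1.521
  solve Keq expr → x = -0.128; check Q = 0.609

Direction: reverse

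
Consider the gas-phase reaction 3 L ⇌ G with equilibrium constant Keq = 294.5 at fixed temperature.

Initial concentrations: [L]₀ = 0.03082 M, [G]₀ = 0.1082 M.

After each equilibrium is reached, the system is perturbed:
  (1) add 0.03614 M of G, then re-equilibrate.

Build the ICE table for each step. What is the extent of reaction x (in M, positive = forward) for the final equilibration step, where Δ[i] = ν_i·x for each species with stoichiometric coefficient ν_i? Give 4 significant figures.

x = -0.002427 M

Q₀ = 3696 vs Keq = 294.5 ⇒ Q>K, reverse
Step 1:
                    L           G
  I           0.03082      0.1082
  C            0.0379    -0.01263
  E           0.06872     0.09557
  solve Keq expr → x = -0.01263; check Q = 294.5
Then add 0.03614 M of G.
Step 2:
                    L           G
  I           0.06872      0.1317
  C          0.007282   -0.002427
  E             0.076      0.1293
  solve Keq expr → x = -0.002427; check Q = 294.5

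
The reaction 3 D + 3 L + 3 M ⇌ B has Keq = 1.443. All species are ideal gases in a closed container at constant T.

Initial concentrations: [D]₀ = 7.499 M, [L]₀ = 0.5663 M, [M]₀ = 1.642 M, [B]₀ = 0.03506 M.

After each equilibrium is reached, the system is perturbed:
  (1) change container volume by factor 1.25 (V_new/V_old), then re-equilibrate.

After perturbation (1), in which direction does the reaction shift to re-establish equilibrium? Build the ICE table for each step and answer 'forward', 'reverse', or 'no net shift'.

Direction: reverse

Q₀ = 1.0341e-04 vs Keq = 1.443 ⇒ Q<K, forward
Step 1:
                    D           L           M           B
  I             7.499      0.5663       1.642     0.03506
  C           -0.5012     -0.5012     -0.5012      0.1671
  E             6.998     0.06506       1.141      0.2021
  solve Keq expr → x = 0.1671; check Q = 1.443
Then change container volume by factor 1.25 (V_new/V_old).
Step 2:
                    D           L           M           B
  I             5.598     0.05205      0.9126      0.1617
  C           0.03589     0.03589     0.03589    -0.01196
  E             5.634     0.08794      0.9485      0.1497
  solve Keq expr → x = -0.01196; check Q = 1.443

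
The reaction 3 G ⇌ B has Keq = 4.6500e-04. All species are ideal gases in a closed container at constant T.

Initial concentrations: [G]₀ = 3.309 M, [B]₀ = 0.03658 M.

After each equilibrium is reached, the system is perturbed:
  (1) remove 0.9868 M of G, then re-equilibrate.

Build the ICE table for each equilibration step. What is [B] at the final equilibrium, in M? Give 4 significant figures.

Q₀ = 0.00101 vs Keq = 4.6500e-04 ⇒ Q>K, reverse
Step 1:
                    G           B
  Initial       3.309     0.03658
  Change      0.05656    -0.01885
  Equil         3.366     0.01773
  solve Keq expr → x = -0.01885; check Q = 4.6500e-04
Then remove 0.9868 M of G.
Step 2:
                    G           B
  Initial       2.379     0.01773
  Change       0.0336     -0.0112
  Equil         2.412    0.006528
  solve Keq expr → x = -0.0112; check Q = 4.6500e-04

[B]_eq = 0.006528 M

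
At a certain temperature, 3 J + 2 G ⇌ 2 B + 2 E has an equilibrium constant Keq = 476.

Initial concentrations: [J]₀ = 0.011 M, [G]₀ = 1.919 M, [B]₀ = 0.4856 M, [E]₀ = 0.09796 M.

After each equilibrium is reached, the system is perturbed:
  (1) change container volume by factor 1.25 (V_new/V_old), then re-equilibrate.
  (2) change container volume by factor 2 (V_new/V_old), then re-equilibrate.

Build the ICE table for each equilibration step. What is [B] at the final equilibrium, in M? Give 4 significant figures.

[B]_eq = 0.1933 M

Q₀ = 461.7 vs Keq = 476 ⇒ Q<K, forward
Step 1:
                  J         G         B         E
  I           0.011     1.919    0.4856   0.09796
  C       -1.0505e-04 -7.0033e-05 7.0033e-05 7.0033e-05
  E         0.01089     1.919    0.4857   0.09803
  solve Keq expr → x = 3.5017e-05; check Q = 476
Then change container volume by factor 1.25 (V_new/V_old).
Step 2:
                  J         G         B         E
  I        0.008716     1.535    0.3885   0.07842
  C       6.3096e-04 4.2064e-04 -4.2064e-04 -4.2064e-04
  E        0.009347     1.536    0.3881     0.078
  solve Keq expr → x = -2.1032e-04; check Q = 476
Then change container volume by factor 2 (V_new/V_old).
Step 3:
                  J         G         B         E
  I        0.004673    0.7678    0.1941     0.039
  C        0.001121 7.4707e-04 -7.4707e-04 -7.4707e-04
  E        0.005794    0.7685    0.1933   0.03825
  solve Keq expr → x = -3.7354e-04; check Q = 476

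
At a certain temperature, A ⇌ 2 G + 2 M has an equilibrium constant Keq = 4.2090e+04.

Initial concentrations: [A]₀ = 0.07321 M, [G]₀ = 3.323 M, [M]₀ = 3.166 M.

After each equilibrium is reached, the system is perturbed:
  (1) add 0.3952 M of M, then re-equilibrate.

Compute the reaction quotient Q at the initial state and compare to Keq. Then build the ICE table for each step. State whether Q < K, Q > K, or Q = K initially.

Q₀ = 1512; Q < K (proceeds forward)

Q₀ = 1512 vs Keq = 4.2090e+04 ⇒ Q<K, forward
Step 1:
                   A          G          M
  Initial    0.07321      3.323      3.166
  Change     -0.0701     0.1402     0.1402
  Equil     0.003115      3.463      3.306
  solve Keq expr → x = 0.0701; check Q = 4.2090e+04
Then add 0.3952 M of M.
Step 2:
                   A          G          M
  Initial   0.003115      3.463      3.701
  Change  7.8233e-04  -0.001565  -0.001565
  Equil     0.003897      3.462        3.7
  solve Keq expr → x = -7.8233e-04; check Q = 4.2090e+04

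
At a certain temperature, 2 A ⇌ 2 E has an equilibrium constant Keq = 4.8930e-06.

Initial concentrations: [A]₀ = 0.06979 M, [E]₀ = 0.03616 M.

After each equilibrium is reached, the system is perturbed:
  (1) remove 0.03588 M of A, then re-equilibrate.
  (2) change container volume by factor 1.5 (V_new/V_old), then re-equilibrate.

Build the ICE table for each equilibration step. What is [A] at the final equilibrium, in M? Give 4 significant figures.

Q₀ = 0.2685 vs Keq = 4.8930e-06 ⇒ Q>K, reverse
Step 1:
                   A          E
  init       0.06979    0.03616
  Δ          0.03593   -0.03593
  eq          0.1057 2.3385e-04
  solve Keq expr → x = -0.01796; check Q = 4.8930e-06
Then remove 0.03588 M of A.
Step 2:
                   A          E
  init       0.06984 2.3385e-04
  Δ       7.9192e-05 -7.9192e-05
  eq         0.06992 1.5465e-04
  solve Keq expr → x = -3.9596e-05; check Q = 4.8930e-06
Then change container volume by factor 1.5 (V_new/V_old).
Step 3:
                   A          E
  init       0.04661 1.0310e-04
  Δ                0          0
  eq         0.04661 1.0310e-04
  solve Keq expr → x = 0; check Q = 4.8930e-06

[A]_eq = 0.04661 M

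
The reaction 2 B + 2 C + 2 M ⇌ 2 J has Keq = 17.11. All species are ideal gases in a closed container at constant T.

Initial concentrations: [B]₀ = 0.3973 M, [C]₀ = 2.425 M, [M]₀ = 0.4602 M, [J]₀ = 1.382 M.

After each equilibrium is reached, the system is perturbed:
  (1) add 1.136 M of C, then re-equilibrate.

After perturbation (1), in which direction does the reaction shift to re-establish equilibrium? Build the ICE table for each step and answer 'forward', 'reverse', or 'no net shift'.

Direction: forward

Q₀ = 9.715 vs Keq = 17.11 ⇒ Q<K, forward
Step 1:
                    B           C           M           J
  init         0.3973       2.425      0.4602       1.382
  Δ          -0.04643    -0.04643    -0.04643     0.04643
  eq           0.3509       2.379      0.4138       1.428
  solve Keq expr → x = 0.02321; check Q = 17.11
Then add 1.136 M of C.
Step 2:
                    B           C           M           J
  init         0.3509       3.515      0.4138       1.428
  Δ          -0.05832    -0.05832    -0.05832     0.05832
  eq           0.2926       3.456      0.3555       1.487
  solve Keq expr → x = 0.02916; check Q = 17.11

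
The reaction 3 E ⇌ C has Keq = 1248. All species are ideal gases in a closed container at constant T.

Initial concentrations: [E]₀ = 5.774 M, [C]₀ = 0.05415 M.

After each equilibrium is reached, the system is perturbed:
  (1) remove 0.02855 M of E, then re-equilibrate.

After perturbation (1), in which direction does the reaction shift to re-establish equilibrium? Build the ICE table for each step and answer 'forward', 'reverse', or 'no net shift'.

Direction: reverse

Q₀ = 2.8130e-04 vs Keq = 1248 ⇒ Q<K, forward
Step 1:
                   E          C
  Initial      5.774    0.05415
  Change      -5.658      1.886
  Equil       0.1158       1.94
  solve Keq expr → x = 1.886; check Q = 1248
Then remove 0.02855 M of E.
Step 2:
                   E          C
  Initial     0.0873       1.94
  Change     0.02836  -0.009454
  Equil       0.1157      1.931
  solve Keq expr → x = -0.009454; check Q = 1248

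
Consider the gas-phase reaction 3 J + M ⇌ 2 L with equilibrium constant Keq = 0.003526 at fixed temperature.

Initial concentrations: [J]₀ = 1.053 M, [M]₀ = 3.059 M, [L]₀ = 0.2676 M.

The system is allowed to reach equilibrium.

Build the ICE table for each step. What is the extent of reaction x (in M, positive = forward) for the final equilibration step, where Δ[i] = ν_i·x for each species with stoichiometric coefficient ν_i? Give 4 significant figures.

Q₀ = 0.02005 vs Keq = 0.003526 ⇒ Q>K, reverse
Step 1:
                   J          M          L
  Initial      1.053      3.059     0.2676
  Change      0.1847    0.06158    -0.1232
  Equil        1.238      3.121     0.1444
  solve Keq expr → x = -0.06158; check Q = 0.003526

x = -0.06158 M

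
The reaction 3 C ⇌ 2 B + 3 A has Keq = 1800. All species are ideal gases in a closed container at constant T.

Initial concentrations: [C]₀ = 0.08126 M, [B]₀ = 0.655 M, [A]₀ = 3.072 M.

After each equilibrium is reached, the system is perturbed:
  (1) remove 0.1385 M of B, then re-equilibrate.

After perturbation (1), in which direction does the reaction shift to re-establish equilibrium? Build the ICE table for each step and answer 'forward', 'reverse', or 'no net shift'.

Q₀ = 2.3180e+04 vs Keq = 1800 ⇒ Q>K, reverse
Step 1:
                   C          B          A
  Initial    0.08126      0.655      3.072
  Change     0.09182   -0.06121   -0.09182
  Equil       0.1731     0.5938       2.98
  solve Keq expr → x = -0.03061; check Q = 1800
Then remove 0.1385 M of B.
Step 2:
                   C          B          A
  Initial     0.1731     0.4553       2.98
  Change    -0.02359    0.01573    0.02359
  Equil       0.1495      0.471      3.004
  solve Keq expr → x = 0.007864; check Q = 1800

Direction: forward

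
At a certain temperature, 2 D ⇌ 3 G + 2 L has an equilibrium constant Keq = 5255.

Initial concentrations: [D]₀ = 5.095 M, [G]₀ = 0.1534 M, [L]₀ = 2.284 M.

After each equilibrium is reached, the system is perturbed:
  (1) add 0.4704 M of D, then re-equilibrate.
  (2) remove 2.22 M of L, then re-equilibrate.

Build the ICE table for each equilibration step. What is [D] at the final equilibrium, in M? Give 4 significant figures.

[D]_eq = 1.113 M

Q₀ = 7.2540e-04 vs Keq = 5255 ⇒ Q<K, forward
Step 1:
                  D         G         L
  Initial     5.095    0.1534     2.284
  Change     -3.864     5.796     3.864
  Equil       1.231      5.95     6.148
  solve Keq expr → x = 1.932; check Q = 5255
Then add 0.4704 M of D.
Step 2:
                  D         G         L
  Initial     1.701      5.95     6.148
  Change    -0.2775    0.4163    0.2775
  Equil       1.424     6.366     6.426
  solve Keq expr → x = 0.1388; check Q = 5255
Then remove 2.22 M of L.
Step 3:
                  D         G         L
  Initial     1.424     6.366     4.206
  Change     -0.311    0.4665     0.311
  Equil       1.113     6.832     4.517
  solve Keq expr → x = 0.1555; check Q = 5255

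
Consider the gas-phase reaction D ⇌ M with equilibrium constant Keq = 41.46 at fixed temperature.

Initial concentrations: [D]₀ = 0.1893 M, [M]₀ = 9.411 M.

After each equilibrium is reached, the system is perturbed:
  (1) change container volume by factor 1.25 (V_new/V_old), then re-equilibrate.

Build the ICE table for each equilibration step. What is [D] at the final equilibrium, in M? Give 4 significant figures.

Q₀ = 49.71 vs Keq = 41.46 ⇒ Q>K, reverse
Step 1:
                    D           M
  I            0.1893       9.411
  C            0.0368     -0.0368
  E            0.2261       9.374
  solve Keq expr → x = -0.0368; check Q = 41.46
Then change container volume by factor 1.25 (V_new/V_old).
Step 2:
                    D           M
  I            0.1809       7.499
  C                 0           0
  E            0.1809       7.499
  solve Keq expr → x = 0; check Q = 41.46

[D]_eq = 0.1809 M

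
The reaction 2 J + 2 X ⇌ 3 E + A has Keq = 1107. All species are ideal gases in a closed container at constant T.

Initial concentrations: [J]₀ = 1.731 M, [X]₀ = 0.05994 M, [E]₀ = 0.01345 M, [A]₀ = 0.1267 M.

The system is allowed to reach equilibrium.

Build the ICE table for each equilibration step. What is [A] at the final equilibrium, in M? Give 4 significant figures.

Q₀ = 2.8636e-05 vs Keq = 1107 ⇒ Q<K, forward
Step 1:
                   J          X          E          A
  I            1.731    0.05994    0.01345     0.1267
  C          -0.0597    -0.0597    0.08956    0.02985
  E            1.671 2.3524e-04      0.103     0.1566
  solve Keq expr → x = 0.02985; check Q = 1107

[A]_eq = 0.1566 M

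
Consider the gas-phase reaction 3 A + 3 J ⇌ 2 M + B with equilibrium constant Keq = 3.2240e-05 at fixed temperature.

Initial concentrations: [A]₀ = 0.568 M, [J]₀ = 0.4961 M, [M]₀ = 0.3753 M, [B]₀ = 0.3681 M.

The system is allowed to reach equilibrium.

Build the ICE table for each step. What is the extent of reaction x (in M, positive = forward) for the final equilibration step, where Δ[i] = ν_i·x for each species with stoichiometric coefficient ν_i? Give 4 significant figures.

x = -0.1796 M

Q₀ = 2.317 vs Keq = 3.2240e-05 ⇒ Q>K, reverse
Step 1:
                   A          J          M          B
  Initial      0.568     0.4961     0.3753     0.3681
  Change      0.5389     0.5389    -0.3593    -0.1796
  Equil        1.107      1.035    0.01604     0.1885
  solve Keq expr → x = -0.1796; check Q = 3.2240e-05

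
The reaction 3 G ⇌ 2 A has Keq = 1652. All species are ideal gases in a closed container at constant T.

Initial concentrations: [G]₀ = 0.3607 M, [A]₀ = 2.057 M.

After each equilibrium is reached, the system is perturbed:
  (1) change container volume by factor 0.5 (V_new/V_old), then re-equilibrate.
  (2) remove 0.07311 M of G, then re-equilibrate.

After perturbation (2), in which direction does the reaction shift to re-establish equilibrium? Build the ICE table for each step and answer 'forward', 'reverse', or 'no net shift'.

Direction: reverse

Q₀ = 90.16 vs Keq = 1652 ⇒ Q<K, forward
Step 1:
                   G          A
  init        0.3607      2.057
  Δ          -0.2175      0.145
  eq          0.1432      2.202
  solve Keq expr → x = 0.07251; check Q = 1652
Then change container volume by factor 0.5 (V_new/V_old).
Step 2:
                   G          A
  init        0.2864      4.404
  Δ         -0.05775     0.0385
  eq          0.2286      4.443
  solve Keq expr → x = 0.01925; check Q = 1652
Then remove 0.07311 M of G.
Step 3:
                   G          A
  init        0.1555      4.443
  Δ          0.07147   -0.04765
  eq           0.227      4.395
  solve Keq expr → x = -0.02382; check Q = 1652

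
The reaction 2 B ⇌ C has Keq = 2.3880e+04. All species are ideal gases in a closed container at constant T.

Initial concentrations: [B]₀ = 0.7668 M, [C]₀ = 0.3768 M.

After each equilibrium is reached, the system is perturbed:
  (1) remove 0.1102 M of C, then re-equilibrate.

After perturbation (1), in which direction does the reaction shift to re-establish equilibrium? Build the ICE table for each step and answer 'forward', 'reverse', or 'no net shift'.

Q₀ = 0.6408 vs Keq = 2.3880e+04 ⇒ Q<K, forward
Step 1:
                   B          C
  init        0.7668     0.3768
  Δ          -0.7612     0.3806
  eq        0.005632     0.7574
  solve Keq expr → x = 0.3806; check Q = 2.3880e+04
Then remove 0.1102 M of C.
Step 2:
                   B          C
  init      0.005632     0.6472
  Δ       -4.2495e-04 2.1248e-04
  eq        0.005207     0.6474
  solve Keq expr → x = 2.1248e-04; check Q = 2.3880e+04

Direction: forward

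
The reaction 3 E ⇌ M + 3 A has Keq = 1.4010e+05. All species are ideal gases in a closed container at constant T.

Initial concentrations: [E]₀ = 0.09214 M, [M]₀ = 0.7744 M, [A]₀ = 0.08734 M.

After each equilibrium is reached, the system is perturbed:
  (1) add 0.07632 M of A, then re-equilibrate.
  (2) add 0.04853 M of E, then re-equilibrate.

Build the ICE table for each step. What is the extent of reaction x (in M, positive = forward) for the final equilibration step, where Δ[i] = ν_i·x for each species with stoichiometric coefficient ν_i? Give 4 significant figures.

Q₀ = 0.6596 vs Keq = 1.4010e+05 ⇒ Q<K, forward
Step 1:
                    E           M           A
  I           0.09214      0.7744     0.08734
  C          -0.08898     0.02966     0.08898
  E          0.003157      0.8041      0.1763
  solve Keq expr → x = 0.02966; check Q = 1.4010e+05
Then add 0.07632 M of A.
Step 2:
                    E           M           A
  I          0.003157      0.8041      0.2526
  C          0.001342 -4.4719e-04   -0.001342
  E          0.004498      0.8036      0.2513
  solve Keq expr → x = -4.4719e-04; check Q = 1.4010e+05
Then add 0.04853 M of E.
Step 3:
                    E           M           A
  I           0.05303      0.8036      0.2513
  C          -0.04764     0.01588     0.04764
  E          0.005386      0.8195      0.2989
  solve Keq expr → x = 0.01588; check Q = 1.4010e+05

x = 0.01588 M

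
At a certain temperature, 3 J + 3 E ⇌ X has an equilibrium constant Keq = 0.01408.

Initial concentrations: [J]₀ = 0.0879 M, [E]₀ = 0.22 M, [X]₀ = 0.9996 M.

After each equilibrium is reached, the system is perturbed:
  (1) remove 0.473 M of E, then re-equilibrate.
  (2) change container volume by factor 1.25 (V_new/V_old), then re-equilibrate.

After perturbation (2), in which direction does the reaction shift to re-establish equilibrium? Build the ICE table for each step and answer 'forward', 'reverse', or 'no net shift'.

Q₀ = 1.3823e+05 vs Keq = 0.01408 ⇒ Q>K, reverse
Step 1:
                  J         E         X
  I          0.0879      0.22    0.9996
  C           1.632     1.632   -0.5441
  E            1.72     1.852    0.4555
  solve Keq expr → x = -0.5441; check Q = 0.01408
Then remove 0.473 M of E.
Step 2:
                  J         E         X
  I            1.72     1.379    0.4555
  C          0.1977    0.1977   -0.0659
  E           1.918     1.577    0.3896
  solve Keq expr → x = -0.0659; check Q = 0.01408
Then change container volume by factor 1.25 (V_new/V_old).
Step 3:
                  J         E         X
  I           1.534     1.262    0.3117
  C          0.2128    0.2128  -0.07095
  E           1.747     1.474    0.2407
  solve Keq expr → x = -0.07095; check Q = 0.01408

Direction: reverse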